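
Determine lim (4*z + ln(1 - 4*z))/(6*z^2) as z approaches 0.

Direct substitution gives 0/0.
Apply L'Hôpital: lim (4 - 4/(1 - 4*z))/(12*z), still 0/0.
After 2 applications of L'Hôpital's rule the quotient is (-16/(1 - 4*z)^2)/(12); substituting z = 0 gives -4/3.

-4/3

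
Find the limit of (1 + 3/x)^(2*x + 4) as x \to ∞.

The base → 1 and the exponent → ∞: a 1^∞ form.
Take logarithms: (2x + 4)·ln(1 + 3/x). Since ln(1+u) ~ u for small u, this behaves like (2x)·(3/x) → 6.
So the limit is e^(6).

e^(6)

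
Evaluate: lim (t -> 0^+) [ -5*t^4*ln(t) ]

0

This is a 0·(−∞) form. Rewrite as -5·ln(t) / t^(−4) and apply L'Hôpital:
the derivative quotient is -5·(1/t) / (−4·t^(−5)) = (5/4)·t^4 → 0.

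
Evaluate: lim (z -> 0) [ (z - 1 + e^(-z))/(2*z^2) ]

Direct substitution gives 0/0.
Apply L'Hôpital: lim (1 - e^(-z))/(4*z), still 0/0.
After 2 applications of L'Hôpital's rule the quotient is (e^(-z))/(4); substituting z = 0 gives 1/4.

1/4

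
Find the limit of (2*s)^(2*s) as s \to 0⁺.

1

Base → 0⁺ and exponent → 0⁺: a 0^0 form.
Take logs: 2s·ln(2s). This is 0·(−∞); rewriting as ln(2s)/(1/(2s)) and applying L'Hôpital gives 0.
Hence the limit is e^0 = 1.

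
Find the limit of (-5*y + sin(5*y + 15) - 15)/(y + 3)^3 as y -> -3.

-125/6

Direct substitution gives 0/0.
Apply L'Hôpital: lim (5*cos(5*y + 15) - 5)/(3*(y + 3)^2), still 0/0.
Apply L'Hôpital: lim (-25*sin(5*y + 15))/(6*y + 18), still 0/0.
After 3 applications of L'Hôpital's rule the quotient is (-125*cos(5*y + 15))/(6); substituting y = -3 gives -125/6.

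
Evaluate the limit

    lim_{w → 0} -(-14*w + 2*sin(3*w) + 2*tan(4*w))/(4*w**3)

Substitution gives 0/0 (the numerator vanishes to order 3).
Expand each term to order w^3: the coefficient of w^3 in 2·tan(4w) is 128/3 and in 2·sin(3w) is -9.
Lower-order terms cancel with the polynomial part, so the numerator is (101/3)·w^3 + o(w^3), and the limit is (101/3)/(-4) = -101/12.

-101/12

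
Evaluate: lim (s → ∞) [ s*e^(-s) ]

Write as s^1/e^{1s}, an ∞/∞ form.
Exponential growth dominates any polynomial, so repeated L'Hôpital (or the standard result) gives 0.

0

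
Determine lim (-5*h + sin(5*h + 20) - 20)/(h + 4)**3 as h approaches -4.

Direct substitution gives 0/0.
Apply L'Hôpital: lim (5*cos(5*h + 20) - 5)/(3*(h + 4)^2), still 0/0.
Apply L'Hôpital: lim (-25*sin(5*h + 20))/(6*h + 24), still 0/0.
After 3 applications of L'Hôpital's rule the quotient is (-125*cos(5*h + 20))/(6); substituting h = -4 gives -125/6.

-125/6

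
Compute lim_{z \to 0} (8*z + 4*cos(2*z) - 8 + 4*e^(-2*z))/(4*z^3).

-4/3

Substitution gives 0/0 (the numerator vanishes to order 3).
Expand each term to order z^3: the coefficient of z^3 in 4·cos(2z) is 0 and in 4·e^(-2z) is -16/3.
Lower-order terms cancel with the polynomial part, so the numerator is (-16/3)·z^3 + o(z^3), and the limit is (-16/3)/(4) = -4/3.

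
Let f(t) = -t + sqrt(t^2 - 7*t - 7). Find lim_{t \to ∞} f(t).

-7/2

An ∞ − ∞ form. Rationalising with the conjugate, the difference becomes (-7t - 7) / (√(t^2 - 7*t - 7) + t).
For large t the denominator behaves like 2·t, so the quotient tends to -7/2 = -7/2.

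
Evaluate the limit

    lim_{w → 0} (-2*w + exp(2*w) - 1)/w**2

2

Direct substitution gives 0/0.
Apply L'Hôpital: lim (2*e^(2*w) - 2)/(2*w), still 0/0.
After 2 applications of L'Hôpital's rule the quotient is (4*e^(2*w))/(2); substituting w = 0 gives 2.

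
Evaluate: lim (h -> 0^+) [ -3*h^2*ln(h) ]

0

This is a 0·(−∞) form. Rewrite as -3·ln(h) / h^(−2) and apply L'Hôpital:
the derivative quotient is -3·(1/h) / (−2·h^(−3)) = (3/2)·h^2 → 0.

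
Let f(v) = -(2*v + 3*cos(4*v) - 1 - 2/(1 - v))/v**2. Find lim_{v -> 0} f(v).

26

Substitution gives 0/0; apply L'Hôpital's rule 2 times.
After differentiating numerator and denominator 2 times the quotient is (-48*cos(4*v) + 4/(v - 1)^3)/(-2); at v = 0 this is 26.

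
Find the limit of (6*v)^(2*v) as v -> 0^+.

1

Base → 0⁺ and exponent → 0⁺: a 0^0 form.
Take logs: 2v·ln(6v). This is 0·(−∞); rewriting as ln(6v)/(1/(2v)) and applying L'Hôpital gives 0.
Hence the limit is e^0 = 1.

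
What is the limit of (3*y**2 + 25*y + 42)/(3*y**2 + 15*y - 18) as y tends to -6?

11/21

Direct substitution gives 0/0, so factor. Both numerator and denominator have (y + 6) as a factor.
After cancelling, the expression reduces to (3*y + 7)/(3*y - 3).
Substituting y = -6 gives 11/21.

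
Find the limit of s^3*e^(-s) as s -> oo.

Write as s^3/e^{1s}, an ∞/∞ form.
Exponential growth dominates any polynomial, so repeated L'Hôpital (or the standard result) gives 0.

0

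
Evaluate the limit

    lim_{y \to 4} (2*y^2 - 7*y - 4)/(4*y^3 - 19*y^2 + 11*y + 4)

At y = 4 both the top and bottom vanish — a removable singularity. Factoring out (y - 4) from each leaves (2*y + 1)/(4*y^2 - 3*y - 1), which at y = 4 equals 3/17.

3/17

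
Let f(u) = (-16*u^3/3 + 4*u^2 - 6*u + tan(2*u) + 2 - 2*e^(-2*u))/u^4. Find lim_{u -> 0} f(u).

-4/3

Substitution gives 0/0 (the numerator vanishes to order 4).
Expand each term to order u^4: the coefficient of u^4 in -2·e^(-2u) is -4/3 and in tan(2u) is 0.
Lower-order terms cancel with the polynomial part, so the numerator is (-4/3)·u^4 + o(u^4), and the limit is (-4/3)/(1) = -4/3.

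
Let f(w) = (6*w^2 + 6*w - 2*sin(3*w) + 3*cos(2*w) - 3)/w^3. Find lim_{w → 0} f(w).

9

Substitution gives 0/0; apply L'Hôpital's rule 3 times.
After differentiating numerator and denominator 3 times the quotient is (24*sin(2*w) + 54*cos(3*w))/(6); at w = 0 this is 9.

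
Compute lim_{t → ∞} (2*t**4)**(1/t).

Base → ∞ and exponent → 0: an ∞^0 form.
Take logs: (1/t)·ln(2·t^4) = (ln 2 + 4·ln t)/t → 0.
So the limit is e^0 = 1.

1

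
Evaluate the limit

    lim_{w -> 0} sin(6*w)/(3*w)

2

Substitution gives 0/0.
Write it as (6/3)·sin(6w)/(6w); since sin(u)/u → 1, the limit is 2.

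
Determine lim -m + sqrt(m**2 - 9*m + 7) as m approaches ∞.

This has the form ∞ − ∞. Multiply and divide by the conjugate √(m^2 - 9*m + 7) + m.
That gives (-9m + 7) / (√(m^2 - 9*m + 7) + m).
Divide numerator and denominator by m: the limit is -9/(2·1) = -9/2.

-9/2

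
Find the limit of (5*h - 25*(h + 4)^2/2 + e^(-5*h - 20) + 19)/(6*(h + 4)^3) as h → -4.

Direct substitution gives 0/0.
Apply L'Hôpital: lim (-25*h - 5*e^(-5*h - 20) - 95)/(18*(h + 4)^2), still 0/0.
Apply L'Hôpital: lim (25*e^(-5*h - 20) - 25)/(36*h + 144), still 0/0.
After 3 applications of L'Hôpital's rule the quotient is (-125*e^(-5*h - 20))/(36); substituting h = -4 gives -125/36.

-125/36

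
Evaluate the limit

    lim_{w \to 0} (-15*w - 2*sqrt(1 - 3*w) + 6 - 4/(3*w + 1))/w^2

-135/4

Substitution gives 0/0 (the numerator vanishes to order 2).
Expand each term to order w^2: the coefficient of w^2 in -2·√(1 - 3w) is 9/4 and in -4·1/(1 + 3w) is -36.
Lower-order terms cancel with the polynomial part, so the numerator is (-135/4)·w^2 + o(w^2), and the limit is (-135/4)/(1) = -135/4.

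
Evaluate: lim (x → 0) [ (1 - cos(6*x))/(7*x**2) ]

Substitution gives 0/0.
Use (1 − cos u)/u² → 1/2 with u = 6x: the limit is 6²/(2·7) = 18/7.

18/7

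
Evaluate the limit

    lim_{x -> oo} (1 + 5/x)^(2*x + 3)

e^(10)

Let L be the limit and take ln: ln L = lim (2x + 3)·ln(1 + 5/x) = lim (2x + 3)·(5/x + O(1/x²)) = 10.
Hence L = e^(10).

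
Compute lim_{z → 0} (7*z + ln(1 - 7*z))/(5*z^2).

Direct substitution gives 0/0.
Apply L'Hôpital: lim (7 - 7/(1 - 7*z))/(10*z), still 0/0.
After 2 applications of L'Hôpital's rule the quotient is (-49/(1 - 7*z)^2)/(10); substituting z = 0 gives -49/10.

-49/10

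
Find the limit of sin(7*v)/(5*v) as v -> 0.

7/5

Substitution gives 0/0.
Write it as (7/5)·sin(7v)/(7v); since sin(u)/u → 1, the limit is 7/5.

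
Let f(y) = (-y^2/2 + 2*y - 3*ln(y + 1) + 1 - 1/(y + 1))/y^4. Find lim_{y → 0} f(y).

Substitution gives 0/0 (the numerator vanishes to order 4).
Expand each term to order y^4: the coefficient of y^4 in −1/(1 + y) is -1 and in -3·ln(1 + y) is 3/4.
Lower-order terms cancel with the polynomial part, so the numerator is (-1/4)·y^4 + o(y^4), and the limit is (-1/4)/(1) = -1/4.

-1/4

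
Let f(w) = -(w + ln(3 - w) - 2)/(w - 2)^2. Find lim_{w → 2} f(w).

1/2

Direct substitution gives 0/0.
Apply L'Hôpital: lim (1 - 1/(3 - w))/(4 - 2*w), still 0/0.
After 2 applications of L'Hôpital's rule the quotient is (-1/(3 - w)^2)/(-2); substituting w = 2 gives 1/2.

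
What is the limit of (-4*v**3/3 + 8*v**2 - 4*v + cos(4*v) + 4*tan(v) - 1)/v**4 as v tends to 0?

32/3

Substitution gives 0/0 (the numerator vanishes to order 4).
Expand each term to order v^4: the coefficient of v^4 in 4·tan(v) is 0 and in cos(4v) is 32/3.
Lower-order terms cancel with the polynomial part, so the numerator is (32/3)·v^4 + o(v^4), and the limit is (32/3)/(1) = 32/3.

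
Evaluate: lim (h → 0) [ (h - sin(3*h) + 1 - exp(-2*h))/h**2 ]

Substitution gives 0/0; apply L'Hôpital's rule 2 times.
After differentiating numerator and denominator 2 times the quotient is (9*sin(3*h) - 4*e^(-2*h))/(2); at h = 0 this is -2.

-2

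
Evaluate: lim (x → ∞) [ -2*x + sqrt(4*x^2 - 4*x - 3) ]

An ∞ − ∞ form. Rationalising with the conjugate, the difference becomes (-4x - 3) / (√(4*x^2 - 4*x - 3) + 2x).
For large x the denominator behaves like 2·2x, so the quotient tends to -4/4 = -1.

-1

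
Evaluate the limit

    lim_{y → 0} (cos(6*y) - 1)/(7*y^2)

Direct substitution gives 0/0.
Apply L'Hôpital: lim (-6*sin(6*y))/(14*y), still 0/0.
After 2 applications of L'Hôpital's rule the quotient is (-36*cos(6*y))/(14); substituting y = 0 gives -18/7.

-18/7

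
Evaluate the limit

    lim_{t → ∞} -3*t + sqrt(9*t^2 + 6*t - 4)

1

This has the form ∞ − ∞. Multiply and divide by the conjugate √(9*t^2 + 6*t - 4) + 3t.
That gives (6t - 4) / (√(9*t^2 + 6*t - 4) + 3t).
Divide numerator and denominator by t: the limit is 6/(2·3) = 1.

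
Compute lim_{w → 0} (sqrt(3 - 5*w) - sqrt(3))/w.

A 0/0 form; rationalise with √(3 - 5w) + √3. This collapses the numerator to -5w, leaving -5/(√(3 - 5w) + √3) → -5/(2√3) = -5*√(3)/6.

-5*√(3)/6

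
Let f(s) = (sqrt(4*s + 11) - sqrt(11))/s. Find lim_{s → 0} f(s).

Substitution gives 0/0. Multiply numerator and denominator by the conjugate √(11 + 4s) + √11.
The numerator becomes (11 + 4s) − 11 = 4s, so the expression simplifies to 4/(√(11 + 4s) + √11).
Letting s → 0 gives 4/(2√11) = 2*√(11)/11.

2*√(11)/11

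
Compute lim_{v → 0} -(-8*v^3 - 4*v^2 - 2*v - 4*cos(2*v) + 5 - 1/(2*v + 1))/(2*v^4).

28/3

Substitution gives 0/0 (the numerator vanishes to order 4).
Expand each term to order v^4: the coefficient of v^4 in -4·cos(2v) is -8/3 and in −1/(1 + 2v) is -16.
Lower-order terms cancel with the polynomial part, so the numerator is (-56/3)·v^4 + o(v^4), and the limit is (-56/3)/(-2) = 28/3.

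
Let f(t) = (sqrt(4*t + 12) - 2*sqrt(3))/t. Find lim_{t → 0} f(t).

√(3)/3

A 0/0 form; rationalise with √(12 + 4t) + √12. This collapses the numerator to 4t, leaving 4/(√(12 + 4t) + √12) → 4/(2√12) = √(3)/3.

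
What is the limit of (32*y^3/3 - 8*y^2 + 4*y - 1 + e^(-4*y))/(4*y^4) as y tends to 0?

Direct substitution gives 0/0.
Apply L'Hôpital: lim (32*y^2 - 16*y + 4 - 4*e^(-4*y))/(16*y^3), still 0/0.
Apply L'Hôpital: lim (64*y - 16 + 16*e^(-4*y))/(48*y^2), still 0/0.
Apply L'Hôpital: lim (64 - 64*e^(-4*y))/(96*y), still 0/0.
After 4 applications of L'Hôpital's rule the quotient is (256*e^(-4*y))/(96); substituting y = 0 gives 8/3.

8/3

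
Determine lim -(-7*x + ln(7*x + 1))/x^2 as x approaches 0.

Direct substitution gives 0/0.
Apply L'Hôpital: lim (-7 + 7/(7*x + 1))/(-2*x), still 0/0.
After 2 applications of L'Hôpital's rule the quotient is (-49/(7*x + 1)^2)/(-2); substituting x = 0 gives 49/2.

49/2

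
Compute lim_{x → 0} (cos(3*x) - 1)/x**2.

-9/2

Direct substitution gives 0/0.
Apply L'Hôpital: lim (-3*sin(3*x))/(2*x), still 0/0.
After 2 applications of L'Hôpital's rule the quotient is (-9*cos(3*x))/(2); substituting x = 0 gives -9/2.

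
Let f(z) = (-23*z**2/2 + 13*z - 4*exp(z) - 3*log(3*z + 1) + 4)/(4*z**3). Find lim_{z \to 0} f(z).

-83/12

Substitution gives 0/0; apply L'Hôpital's rule 3 times.
After differentiating numerator and denominator 3 times the quotient is (-4*e^(z) - 162/(3*z + 1)^3)/(24); at z = 0 this is -83/12.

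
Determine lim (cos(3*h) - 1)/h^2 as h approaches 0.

-9/2

Direct substitution gives 0/0.
Apply L'Hôpital: lim (-3*sin(3*h))/(2*h), still 0/0.
After 2 applications of L'Hôpital's rule the quotient is (-9*cos(3*h))/(2); substituting h = 0 gives -9/2.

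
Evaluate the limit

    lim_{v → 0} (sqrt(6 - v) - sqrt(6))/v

-√(6)/12

A 0/0 form; rationalise with √(6 - v) + √6. This collapses the numerator to -v, leaving -1/(√(6 - v) + √6) → -1/(2√6) = -√(6)/12.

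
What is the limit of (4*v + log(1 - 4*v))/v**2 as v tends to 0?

Direct substitution gives 0/0.
Apply L'Hôpital: lim (4 - 4/(1 - 4*v))/(2*v), still 0/0.
After 2 applications of L'Hôpital's rule the quotient is (-16/(1 - 4*v)^2)/(2); substituting v = 0 gives -8.

-8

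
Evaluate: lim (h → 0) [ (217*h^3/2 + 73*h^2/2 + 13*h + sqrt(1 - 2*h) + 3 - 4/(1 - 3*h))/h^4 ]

Substitution gives 0/0 (the numerator vanishes to order 4).
Expand each term to order h^4: the coefficient of h^4 in -4·1/(1 - 3h) is -324 and in √(1 - 2h) is -5/8.
Lower-order terms cancel with the polynomial part, so the numerator is (-2597/8)·h^4 + o(h^4), and the limit is (-2597/8)/(1) = -2597/8.

-2597/8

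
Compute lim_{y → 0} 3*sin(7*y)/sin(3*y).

Substitution gives 0/0.
Divide numerator and denominator by y: sin(7y)/y → 7 and sin(3y)/y → 3, so the limit is 3·7/3 = 7.

7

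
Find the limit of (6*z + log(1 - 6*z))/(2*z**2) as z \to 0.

-9

Direct substitution gives 0/0.
Apply L'Hôpital: lim (6 - 6/(1 - 6*z))/(4*z), still 0/0.
After 2 applications of L'Hôpital's rule the quotient is (-36/(1 - 6*z)^2)/(4); substituting z = 0 gives -9.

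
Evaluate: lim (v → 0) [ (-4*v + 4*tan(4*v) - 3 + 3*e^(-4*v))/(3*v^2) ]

8

Substitution gives 0/0 (the numerator vanishes to order 2).
Expand each term to order v^2: the coefficient of v^2 in 3·e^(-4v) is 24 and in 4·tan(4v) is 0.
Lower-order terms cancel with the polynomial part, so the numerator is (24)·v^2 + o(v^2), and the limit is (24)/(3) = 8.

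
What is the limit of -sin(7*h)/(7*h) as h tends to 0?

Substitution gives 0/0.
Write it as (7/(-7))·sin(7h)/(7h); since sin(u)/u → 1, the limit is -1.

-1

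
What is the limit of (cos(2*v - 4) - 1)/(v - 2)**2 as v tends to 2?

-2

Direct substitution gives 0/0.
Apply L'Hôpital: lim (-2*sin(2*v - 4))/(2*v - 4), still 0/0.
After 2 applications of L'Hôpital's rule the quotient is (-4*cos(2*v - 4))/(2); substituting v = 2 gives -2.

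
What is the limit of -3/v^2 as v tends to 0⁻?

-∞

As v → 0⁻, (v) → 0⁻, so (v)^2 → 0⁺ and -3/(v)^2 → -∞.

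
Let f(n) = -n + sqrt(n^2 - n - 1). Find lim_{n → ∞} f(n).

-1/2

This has the form ∞ − ∞. Multiply and divide by the conjugate √(n^2 - n - 1) + n.
That gives (-n - 1) / (√(n^2 - n - 1) + n).
Divide numerator and denominator by n: the limit is -1/(2·1) = -1/2.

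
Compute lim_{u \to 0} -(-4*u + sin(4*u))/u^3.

32/3

Direct substitution gives 0/0.
Apply L'Hôpital: lim (4*cos(4*u) - 4)/(-3*u^2), still 0/0.
Apply L'Hôpital: lim (-16*sin(4*u))/(-6*u), still 0/0.
After 3 applications of L'Hôpital's rule the quotient is (-64*cos(4*u))/(-6); substituting u = 0 gives 32/3.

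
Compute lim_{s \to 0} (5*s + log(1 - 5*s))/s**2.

Direct substitution gives 0/0.
Apply L'Hôpital: lim (5 - 5/(1 - 5*s))/(2*s), still 0/0.
After 2 applications of L'Hôpital's rule the quotient is (-25/(1 - 5*s)^2)/(2); substituting s = 0 gives -25/2.

-25/2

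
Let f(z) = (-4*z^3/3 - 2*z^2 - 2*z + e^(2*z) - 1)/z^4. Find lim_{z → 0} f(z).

Direct substitution gives 0/0.
Apply L'Hôpital: lim (-4*z^2 - 4*z + 2*e^(2*z) - 2)/(4*z^3), still 0/0.
Apply L'Hôpital: lim (-8*z + 4*e^(2*z) - 4)/(12*z^2), still 0/0.
Apply L'Hôpital: lim (8*e^(2*z) - 8)/(24*z), still 0/0.
After 4 applications of L'Hôpital's rule the quotient is (16*e^(2*z))/(24); substituting z = 0 gives 2/3.

2/3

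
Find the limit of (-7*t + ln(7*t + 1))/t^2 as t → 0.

-49/2

Direct substitution gives 0/0.
Apply L'Hôpital: lim (-7 + 7/(7*t + 1))/(2*t), still 0/0.
After 2 applications of L'Hôpital's rule the quotient is (-49/(7*t + 1)^2)/(2); substituting t = 0 gives -49/2.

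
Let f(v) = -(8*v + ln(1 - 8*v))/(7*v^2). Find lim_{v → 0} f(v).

Direct substitution gives 0/0.
Apply L'Hôpital: lim (8 - 8/(1 - 8*v))/(-14*v), still 0/0.
After 2 applications of L'Hôpital's rule the quotient is (-64/(1 - 8*v)^2)/(-14); substituting v = 0 gives 32/7.

32/7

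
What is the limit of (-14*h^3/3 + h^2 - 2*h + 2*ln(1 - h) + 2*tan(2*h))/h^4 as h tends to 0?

-1/2

Substitution gives 0/0; apply L'Hôpital's rule 4 times.
After differentiating numerator and denominator 4 times the quotient is (4*(64*(h - 1)^4*(3*tan(2*h)^2 + 2)*tan(2*h)/cos(2*h)^2 - 3)/(h - 1)^4)/(24); at h = 0 this is -1/2.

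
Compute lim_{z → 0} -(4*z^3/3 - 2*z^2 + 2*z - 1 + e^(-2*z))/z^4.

-2/3

Direct substitution gives 0/0.
Apply L'Hôpital: lim (4*z^2 - 4*z + 2 - 2*e^(-2*z))/(-4*z^3), still 0/0.
Apply L'Hôpital: lim (8*z - 4 + 4*e^(-2*z))/(-12*z^2), still 0/0.
Apply L'Hôpital: lim (8 - 8*e^(-2*z))/(-24*z), still 0/0.
After 4 applications of L'Hôpital's rule the quotient is (16*e^(-2*z))/(-24); substituting z = 0 gives -2/3.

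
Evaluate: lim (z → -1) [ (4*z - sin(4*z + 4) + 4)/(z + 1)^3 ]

32/3

Direct substitution gives 0/0.
Apply L'Hôpital: lim (4 - 4*cos(4*z + 4))/(3*(z + 1)^2), still 0/0.
Apply L'Hôpital: lim (16*sin(4*z + 4))/(6*z + 6), still 0/0.
After 3 applications of L'Hôpital's rule the quotient is (64*cos(4*z + 4))/(6); substituting z = -1 gives 32/3.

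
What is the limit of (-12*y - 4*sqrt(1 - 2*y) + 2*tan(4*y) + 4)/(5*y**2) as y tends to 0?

2/5

Substitution gives 0/0 (the numerator vanishes to order 2).
Expand each term to order y^2: the coefficient of y^2 in -4·√(1 - 2y) is 2 and in 2·tan(4y) is 0.
Lower-order terms cancel with the polynomial part, so the numerator is (2)·y^2 + o(y^2), and the limit is (2)/(5) = 2/5.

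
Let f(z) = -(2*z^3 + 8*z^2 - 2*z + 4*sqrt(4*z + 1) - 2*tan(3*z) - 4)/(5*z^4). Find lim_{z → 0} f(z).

Substitution gives 0/0 (the numerator vanishes to order 4).
Expand each term to order z^4: the coefficient of z^4 in -2·tan(3z) is 0 and in 4·√(1 + 4z) is -40.
Lower-order terms cancel with the polynomial part, so the numerator is (-40)·z^4 + o(z^4), and the limit is (-40)/(-5) = 8.

8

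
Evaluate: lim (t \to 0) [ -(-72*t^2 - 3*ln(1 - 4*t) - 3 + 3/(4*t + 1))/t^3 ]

Substitution gives 0/0; apply L'Hôpital's rule 3 times.
After differentiating numerator and denominator 3 times the quotient is (-1152/(4*t + 1)^4 - 384/(4*t - 1)^3)/(-6); at t = 0 this is 128.

128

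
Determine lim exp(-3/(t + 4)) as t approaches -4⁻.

∞

As t → -4⁻, -3/(t + 4) → +∞, so e^(-3/(t + 4)) → ∞.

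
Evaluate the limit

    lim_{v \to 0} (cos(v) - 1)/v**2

-1/2

Direct substitution gives 0/0.
Apply L'Hôpital: lim (-sin(v))/(2*v), still 0/0.
After 2 applications of L'Hôpital's rule the quotient is (-cos(v))/(2); substituting v = 0 gives -1/2.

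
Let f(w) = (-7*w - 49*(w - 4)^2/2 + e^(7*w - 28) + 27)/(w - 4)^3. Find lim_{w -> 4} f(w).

Direct substitution gives 0/0.
Apply L'Hôpital: lim (-49*w + 7*e^(7*w - 28) + 189)/(3*(w - 4)^2), still 0/0.
Apply L'Hôpital: lim (49*e^(7*w - 28) - 49)/(6*w - 24), still 0/0.
After 3 applications of L'Hôpital's rule the quotient is (343*e^(7*w - 28))/(6); substituting w = 4 gives 343/6.

343/6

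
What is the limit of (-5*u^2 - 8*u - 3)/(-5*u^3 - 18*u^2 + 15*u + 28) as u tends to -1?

1/18

At u = -1 both the top and bottom vanish — a removable singularity. Factoring out (u + 1) from each leaves (-5*u - 3)/(-5*u^2 - 13*u + 28), which at u = -1 equals 1/18.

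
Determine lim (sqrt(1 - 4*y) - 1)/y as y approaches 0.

-2

Substitution gives 0/0. Multiply numerator and denominator by the conjugate √(1 - 4y) + √1.
The numerator becomes (1 - 4y) − 1 = -4y, so the expression simplifies to -4/(√(1 - 4y) + √1).
Letting y → 0 gives -4/(2√1) = -2.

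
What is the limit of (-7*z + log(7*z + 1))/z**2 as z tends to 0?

-49/2

Direct substitution gives 0/0.
Apply L'Hôpital: lim (-7 + 7/(7*z + 1))/(2*z), still 0/0.
After 2 applications of L'Hôpital's rule the quotient is (-49/(7*z + 1)^2)/(2); substituting z = 0 gives -49/2.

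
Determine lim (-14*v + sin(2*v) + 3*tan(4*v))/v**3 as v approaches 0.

Substitution gives 0/0; apply L'Hôpital's rule 3 times.
After differentiating numerator and denominator 3 times the quotient is (-8*cos(2*v) + 1152*tan(4*v)^4 + 1536*tan(4*v)^2 + 384)/(6); at v = 0 this is 188/3.

188/3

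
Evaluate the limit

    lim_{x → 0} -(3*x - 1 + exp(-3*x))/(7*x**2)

-9/14

Direct substitution gives 0/0.
Apply L'Hôpital: lim (3 - 3*e^(-3*x))/(-14*x), still 0/0.
After 2 applications of L'Hôpital's rule the quotient is (9*e^(-3*x))/(-14); substituting x = 0 gives -9/14.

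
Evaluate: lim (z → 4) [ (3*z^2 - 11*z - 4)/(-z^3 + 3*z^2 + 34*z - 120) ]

13/10

At z = 4 both the top and bottom vanish — a removable singularity. Factoring out (z - 4) from each leaves (3*z + 1)/(-z^2 - z + 30), which at z = 4 equals 13/10.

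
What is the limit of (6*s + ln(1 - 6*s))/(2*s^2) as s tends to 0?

-9

Direct substitution gives 0/0.
Apply L'Hôpital: lim (6 - 6/(1 - 6*s))/(4*s), still 0/0.
After 2 applications of L'Hôpital's rule the quotient is (-36/(1 - 6*s)^2)/(4); substituting s = 0 gives -9.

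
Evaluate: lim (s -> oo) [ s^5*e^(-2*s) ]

Write as s^5/e^{2s}, an ∞/∞ form.
Exponential growth dominates any polynomial, so repeated L'Hôpital (or the standard result) gives 0.

0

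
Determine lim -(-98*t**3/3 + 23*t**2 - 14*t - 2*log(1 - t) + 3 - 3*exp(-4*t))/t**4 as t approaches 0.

63/2

Substitution gives 0/0; apply L'Hôpital's rule 4 times.
After differentiating numerator and denominator 4 times the quotient is (-768*e^(-4*t) + 12/(t - 1)^4)/(-24); at t = 0 this is 63/2.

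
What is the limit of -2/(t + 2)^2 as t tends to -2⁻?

As t → -2⁻, (t + 2) → 0⁻, so (t + 2)^2 → 0⁺ and -2/(t + 2)^2 → -∞.

-∞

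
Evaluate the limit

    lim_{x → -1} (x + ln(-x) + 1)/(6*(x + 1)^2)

-1/12

Direct substitution gives 0/0.
Apply L'Hôpital: lim (1 + 1/x)/(12*x + 12), still 0/0.
After 2 applications of L'Hôpital's rule the quotient is (-1/x^2)/(12); substituting x = -1 gives -1/12.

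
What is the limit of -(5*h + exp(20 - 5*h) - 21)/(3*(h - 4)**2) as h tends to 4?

-25/6

Direct substitution gives 0/0.
Apply L'Hôpital: lim (5 - 5*e^(20 - 5*h))/(24 - 6*h), still 0/0.
After 2 applications of L'Hôpital's rule the quotient is (25*e^(20 - 5*h))/(-6); substituting h = 4 gives -25/6.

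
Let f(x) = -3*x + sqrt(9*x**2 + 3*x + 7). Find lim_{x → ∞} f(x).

1/2

An ∞ − ∞ form. Rationalising with the conjugate, the difference becomes (3x + 7) / (√(9*x^2 + 3*x + 7) + 3x).
For large x the denominator behaves like 2·3x, so the quotient tends to 3/6 = 1/2.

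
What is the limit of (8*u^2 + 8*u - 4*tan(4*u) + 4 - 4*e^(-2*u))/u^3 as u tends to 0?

-80

Substitution gives 0/0; apply L'Hôpital's rule 3 times.
After differentiating numerator and denominator 3 times the quotient is (-1536*tan(4*u)^4 - 2048*tan(4*u)^2 - 512 + 32*e^(-2*u))/(6); at u = 0 this is -80.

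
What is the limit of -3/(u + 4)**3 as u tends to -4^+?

As u → -4⁺, (u + 4) → 0⁺, so (u + 4)^3 → 0⁺ and -3/(u + 4)^3 → -∞.

-∞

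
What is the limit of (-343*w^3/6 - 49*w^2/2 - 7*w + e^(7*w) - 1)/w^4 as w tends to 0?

2401/24

Direct substitution gives 0/0.
Apply L'Hôpital: lim (-343*w^2/2 - 49*w + 7*e^(7*w) - 7)/(4*w^3), still 0/0.
Apply L'Hôpital: lim (-343*w + 49*e^(7*w) - 49)/(12*w^2), still 0/0.
Apply L'Hôpital: lim (343*e^(7*w) - 343)/(24*w), still 0/0.
After 4 applications of L'Hôpital's rule the quotient is (2401*e^(7*w))/(24); substituting w = 0 gives 2401/24.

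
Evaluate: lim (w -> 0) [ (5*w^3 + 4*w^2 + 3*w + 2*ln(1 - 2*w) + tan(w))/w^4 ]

Substitution gives 0/0 (the numerator vanishes to order 4).
Expand each term to order w^4: the coefficient of w^4 in 2·ln(1 - 2w) is -8 and in tan(w) is 0.
Lower-order terms cancel with the polynomial part, so the numerator is (-8)·w^4 + o(w^4), and the limit is (-8)/(1) = -8.

-8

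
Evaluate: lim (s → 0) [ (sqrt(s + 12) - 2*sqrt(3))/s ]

√(3)/12

A 0/0 form; rationalise with √(12 + s) + √12. This collapses the numerator to s, leaving 1/(√(12 + s) + √12) → 1/(2√12) = √(3)/12.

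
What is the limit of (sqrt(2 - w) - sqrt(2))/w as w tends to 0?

-√(2)/4

Substitution gives 0/0. Multiply numerator and denominator by the conjugate √(2 - w) + √2.
The numerator becomes (2 - w) − 2 = -w, so the expression simplifies to -1/(√(2 - w) + √2).
Letting w → 0 gives -1/(2√2) = -√(2)/4.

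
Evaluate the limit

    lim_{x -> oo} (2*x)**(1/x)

1

Base → ∞ and exponent → 0: an ∞^0 form.
Take logs: (1/x)·ln(2·x^1) = (ln 2 + 1·ln x)/x → 0.
So the limit is e^0 = 1.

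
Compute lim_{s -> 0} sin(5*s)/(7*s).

Substitution gives 0/0.
Write it as (5/7)·sin(5s)/(5s); since sin(u)/u → 1, the limit is 5/7.

5/7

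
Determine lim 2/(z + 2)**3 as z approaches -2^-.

-∞

As z → -2⁻, (z + 2) → 0⁻, so (z + 2)^3 → 0⁻ and 2/(z + 2)^3 → -∞.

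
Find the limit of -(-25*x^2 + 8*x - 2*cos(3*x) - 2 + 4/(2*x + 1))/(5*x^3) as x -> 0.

32/5

Substitution gives 0/0; apply L'Hôpital's rule 3 times.
After differentiating numerator and denominator 3 times the quotient is (-54*sin(3*x) - 192/(2*x + 1)^4)/(-30); at x = 0 this is 32/5.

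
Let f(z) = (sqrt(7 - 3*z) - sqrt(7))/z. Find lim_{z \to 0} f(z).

-3*√(7)/14

Substitution gives 0/0. Multiply numerator and denominator by the conjugate √(7 - 3z) + √7.
The numerator becomes (7 - 3z) − 7 = -3z, so the expression simplifies to -3/(√(7 - 3z) + √7).
Letting z → 0 gives -3/(2√7) = -3*√(7)/14.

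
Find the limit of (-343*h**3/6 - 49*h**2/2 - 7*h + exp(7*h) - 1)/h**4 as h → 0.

2401/24

Direct substitution gives 0/0.
Apply L'Hôpital: lim (-343*h^2/2 - 49*h + 7*e^(7*h) - 7)/(4*h^3), still 0/0.
Apply L'Hôpital: lim (-343*h + 49*e^(7*h) - 49)/(12*h^2), still 0/0.
Apply L'Hôpital: lim (343*e^(7*h) - 343)/(24*h), still 0/0.
After 4 applications of L'Hôpital's rule the quotient is (2401*e^(7*h))/(24); substituting h = 0 gives 2401/24.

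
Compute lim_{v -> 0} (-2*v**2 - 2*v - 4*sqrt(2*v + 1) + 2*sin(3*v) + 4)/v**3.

Substitution gives 0/0 (the numerator vanishes to order 3).
Expand each term to order v^3: the coefficient of v^3 in -4·√(1 + 2v) is -2 and in 2·sin(3v) is -9.
Lower-order terms cancel with the polynomial part, so the numerator is (-11)·v^3 + o(v^3), and the limit is (-11)/(1) = -11.

-11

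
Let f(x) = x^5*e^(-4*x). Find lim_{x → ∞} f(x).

0

Write as x^5/e^{4x}, an ∞/∞ form.
Exponential growth dominates any polynomial, so repeated L'Hôpital (or the standard result) gives 0.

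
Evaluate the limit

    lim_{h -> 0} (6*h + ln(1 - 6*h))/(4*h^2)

-9/2

Direct substitution gives 0/0.
Apply L'Hôpital: lim (6 - 6/(1 - 6*h))/(8*h), still 0/0.
After 2 applications of L'Hôpital's rule the quotient is (-36/(1 - 6*h)^2)/(8); substituting h = 0 gives -9/2.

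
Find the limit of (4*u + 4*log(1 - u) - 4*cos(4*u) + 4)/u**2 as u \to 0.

30

Substitution gives 0/0; apply L'Hôpital's rule 2 times.
After differentiating numerator and denominator 2 times the quotient is (64*cos(4*u) - 4/(u - 1)^2)/(2); at u = 0 this is 30.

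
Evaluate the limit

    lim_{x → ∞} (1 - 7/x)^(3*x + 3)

Let L be the limit and take ln: ln L = lim (3x + 3)·ln(1 - 7/x) = lim (3x + 3)·(-7/x + O(1/x²)) = -21.
Hence L = e^(-21).

e^(-21)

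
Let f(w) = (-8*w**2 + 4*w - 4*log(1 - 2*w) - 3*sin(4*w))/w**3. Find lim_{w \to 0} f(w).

128/3

Substitution gives 0/0; apply L'Hôpital's rule 3 times.
After differentiating numerator and denominator 3 times the quotient is (192*cos(4*w) - 64/(2*w - 1)^3)/(6); at w = 0 this is 128/3.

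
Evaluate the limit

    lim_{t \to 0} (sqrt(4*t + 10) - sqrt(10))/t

A 0/0 form; rationalise with √(10 + 4t) + √10. This collapses the numerator to 4t, leaving 4/(√(10 + 4t) + √10) → 4/(2√10) = √(10)/5.

√(10)/5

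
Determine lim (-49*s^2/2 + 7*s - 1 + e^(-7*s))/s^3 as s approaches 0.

Direct substitution gives 0/0.
Apply L'Hôpital: lim (-49*s + 7 - 7*e^(-7*s))/(3*s^2), still 0/0.
Apply L'Hôpital: lim (-49 + 49*e^(-7*s))/(6*s), still 0/0.
After 3 applications of L'Hôpital's rule the quotient is (-343*e^(-7*s))/(6); substituting s = 0 gives -343/6.

-343/6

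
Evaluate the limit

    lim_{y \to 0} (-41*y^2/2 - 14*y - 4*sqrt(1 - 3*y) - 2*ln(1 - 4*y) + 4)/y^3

Substitution gives 0/0; apply L'Hôpital's rule 3 times.
After differentiating numerator and denominator 3 times the quotient is (-256/(4*y - 1)^3 + 81/(2*(1 - 3*y)^(5/2)))/(6); at y = 0 this is 593/12.

593/12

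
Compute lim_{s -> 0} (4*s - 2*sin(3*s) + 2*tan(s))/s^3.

29/3

Substitution gives 0/0; apply L'Hôpital's rule 3 times.
After differentiating numerator and denominator 3 times the quotient is (54*cos(3*s) + 12*tan(s)^4 + 16*tan(s)^2 + 4)/(6); at s = 0 this is 29/3.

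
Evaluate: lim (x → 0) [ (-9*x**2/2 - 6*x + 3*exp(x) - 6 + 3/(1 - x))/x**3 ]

7/2

Substitution gives 0/0 (the numerator vanishes to order 3).
Expand each term to order x^3: the coefficient of x^3 in 3·e^(x) is 1/2 and in 3·1/(1 - x) is 3.
Lower-order terms cancel with the polynomial part, so the numerator is (7/2)·x^3 + o(x^3), and the limit is (7/2)/(1) = 7/2.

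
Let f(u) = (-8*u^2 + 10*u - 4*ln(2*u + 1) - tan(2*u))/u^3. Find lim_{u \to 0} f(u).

Substitution gives 0/0; apply L'Hôpital's rule 3 times.
After differentiating numerator and denominator 3 times the quotient is (-32*tan(2*u)^2/cos(2*u)^2 - 16/cos(2*u)^4 - 64/(2*u + 1)^3)/(6); at u = 0 this is -40/3.

-40/3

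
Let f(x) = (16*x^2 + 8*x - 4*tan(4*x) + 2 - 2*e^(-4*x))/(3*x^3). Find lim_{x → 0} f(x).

-64/3

Substitution gives 0/0; apply L'Hôpital's rule 3 times.
After differentiating numerator and denominator 3 times the quotient is (-1536*tan(4*x)^4 - 2048*tan(4*x)^2 - 512 + 128*e^(-4*x))/(18); at x = 0 this is -64/3.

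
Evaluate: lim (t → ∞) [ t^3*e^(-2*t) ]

0

Write as t^3/e^{2t}, an ∞/∞ form.
Exponential growth dominates any polynomial, so repeated L'Hôpital (or the standard result) gives 0.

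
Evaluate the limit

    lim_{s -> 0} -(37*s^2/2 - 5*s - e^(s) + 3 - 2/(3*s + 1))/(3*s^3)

-323/18

Substitution gives 0/0; apply L'Hôpital's rule 3 times.
After differentiating numerator and denominator 3 times the quotient is (-e^(s) + 324/(3*s + 1)^4)/(-18); at s = 0 this is -323/18.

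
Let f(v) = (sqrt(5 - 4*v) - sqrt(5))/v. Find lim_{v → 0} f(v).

-2*√(5)/5

Substitution gives 0/0. Multiply numerator and denominator by the conjugate √(5 - 4v) + √5.
The numerator becomes (5 - 4v) − 5 = -4v, so the expression simplifies to -4/(√(5 - 4v) + √5).
Letting v → 0 gives -4/(2√5) = -2*√(5)/5.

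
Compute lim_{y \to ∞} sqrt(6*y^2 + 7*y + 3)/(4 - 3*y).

-√(6)/3

For large |y|, √(6*y^2 + 7*y + 3) ≈ √6·|y| and the denominator ≈ -3y.
Since y → +∞, |y| = y, giving √6/(-3) = -√(6)/3.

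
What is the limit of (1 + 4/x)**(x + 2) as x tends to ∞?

e^(4)

Write it as [(1 + 4/x)^x]^(1) · (1 + 4/x)^(2). The bracketed term tends to e^(4) and the second factor to 1, so the limit is e^(4).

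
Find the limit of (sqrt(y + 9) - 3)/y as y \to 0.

1/6

Substitution gives 0/0. Multiply numerator and denominator by the conjugate √(9 + y) + √9.
The numerator becomes (9 + y) − 9 = y, so the expression simplifies to 1/(√(9 + y) + √9).
Letting y → 0 gives 1/(2√9) = 1/6.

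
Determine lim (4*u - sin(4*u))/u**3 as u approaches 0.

Direct substitution gives 0/0.
Apply L'Hôpital: lim (4 - 4*cos(4*u))/(3*u^2), still 0/0.
Apply L'Hôpital: lim (16*sin(4*u))/(6*u), still 0/0.
After 3 applications of L'Hôpital's rule the quotient is (64*cos(4*u))/(6); substituting u = 0 gives 32/3.

32/3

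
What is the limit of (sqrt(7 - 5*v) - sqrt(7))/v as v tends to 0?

-5*√(7)/14

Substitution gives 0/0. Multiply numerator and denominator by the conjugate √(7 - 5v) + √7.
The numerator becomes (7 - 5v) − 7 = -5v, so the expression simplifies to -5/(√(7 - 5v) + √7).
Letting v → 0 gives -5/(2√7) = -5*√(7)/14.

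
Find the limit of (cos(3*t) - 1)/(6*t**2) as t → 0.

-3/4

Direct substitution gives 0/0.
Apply L'Hôpital: lim (-3*sin(3*t))/(12*t), still 0/0.
After 2 applications of L'Hôpital's rule the quotient is (-9*cos(3*t))/(12); substituting t = 0 gives -3/4.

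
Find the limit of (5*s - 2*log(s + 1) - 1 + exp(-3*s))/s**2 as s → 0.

Substitution gives 0/0; apply L'Hôpital's rule 2 times.
After differentiating numerator and denominator 2 times the quotient is (9*e^(-3*s) + 2/(s + 1)^2)/(2); at s = 0 this is 11/2.

11/2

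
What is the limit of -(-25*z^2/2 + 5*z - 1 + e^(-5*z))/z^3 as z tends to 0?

Direct substitution gives 0/0.
Apply L'Hôpital: lim (-25*z + 5 - 5*e^(-5*z))/(-3*z^2), still 0/0.
Apply L'Hôpital: lim (-25 + 25*e^(-5*z))/(-6*z), still 0/0.
After 3 applications of L'Hôpital's rule the quotient is (-125*e^(-5*z))/(-6); substituting z = 0 gives 125/6.

125/6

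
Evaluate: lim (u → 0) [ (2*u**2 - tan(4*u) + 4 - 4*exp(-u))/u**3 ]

Substitution gives 0/0; apply L'Hôpital's rule 3 times.
After differentiating numerator and denominator 3 times the quotient is (-384*tan(4*u)^4 - 512*tan(4*u)^2 - 128 + 4*e^(-u))/(6); at u = 0 this is -62/3.

-62/3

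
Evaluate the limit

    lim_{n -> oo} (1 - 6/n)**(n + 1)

e^(-6)

Let L be the limit and take ln: ln L = lim (n + 1)·ln(1 - 6/n) = lim (n + 1)·(-6/n + O(1/n²)) = -6.
Hence L = e^(-6).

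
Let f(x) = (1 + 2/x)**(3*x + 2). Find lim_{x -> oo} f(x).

e^(6)

The base → 1 and the exponent → ∞: a 1^∞ form.
Take logarithms: (3x + 2)·ln(1 + 2/x). Since ln(1+u) ~ u for small u, this behaves like (3x)·(2/x) → 6.
So the limit is e^(6).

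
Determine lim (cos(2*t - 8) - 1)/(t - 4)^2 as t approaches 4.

-2

Direct substitution gives 0/0.
Apply L'Hôpital: lim (-2*sin(2*t - 8))/(2*t - 8), still 0/0.
After 2 applications of L'Hôpital's rule the quotient is (-4*cos(2*t - 8))/(2); substituting t = 4 gives -2.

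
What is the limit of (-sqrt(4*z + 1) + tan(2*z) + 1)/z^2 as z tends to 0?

2

Substitution gives 0/0; apply L'Hôpital's rule 2 times.
After differentiating numerator and denominator 2 times the quotient is (8*tan(2*z)/cos(2*z)^2 + 4/(4*z + 1)^(3/2))/(2); at z = 0 this is 2.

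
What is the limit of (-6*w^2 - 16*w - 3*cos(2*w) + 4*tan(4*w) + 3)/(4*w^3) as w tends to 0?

64/3

Substitution gives 0/0 (the numerator vanishes to order 3).
Expand each term to order w^3: the coefficient of w^3 in 4·tan(4w) is 256/3 and in -3·cos(2w) is 0.
Lower-order terms cancel with the polynomial part, so the numerator is (256/3)·w^3 + o(w^3), and the limit is (256/3)/(4) = 64/3.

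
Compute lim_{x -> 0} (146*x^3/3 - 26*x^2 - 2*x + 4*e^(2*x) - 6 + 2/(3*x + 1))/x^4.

494/3

Substitution gives 0/0; apply L'Hôpital's rule 4 times.
After differentiating numerator and denominator 4 times the quotient is (64*e^(2*x) + 3888/(3*x + 1)^5)/(24); at x = 0 this is 494/3.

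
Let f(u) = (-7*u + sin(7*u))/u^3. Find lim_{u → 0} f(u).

-343/6

Direct substitution gives 0/0.
Apply L'Hôpital: lim (7*cos(7*u) - 7)/(3*u^2), still 0/0.
Apply L'Hôpital: lim (-49*sin(7*u))/(6*u), still 0/0.
After 3 applications of L'Hôpital's rule the quotient is (-343*cos(7*u))/(6); substituting u = 0 gives -343/6.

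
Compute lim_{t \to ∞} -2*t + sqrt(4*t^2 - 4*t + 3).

-1

An ∞ − ∞ form. Rationalising with the conjugate, the difference becomes (-4t + 3) / (√(4*t^2 - 4*t + 3) + 2t).
For large t the denominator behaves like 2·2t, so the quotient tends to -4/4 = -1.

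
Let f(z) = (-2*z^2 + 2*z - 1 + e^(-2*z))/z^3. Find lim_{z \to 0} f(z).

Direct substitution gives 0/0.
Apply L'Hôpital: lim (-4*z + 2 - 2*e^(-2*z))/(3*z^2), still 0/0.
Apply L'Hôpital: lim (-4 + 4*e^(-2*z))/(6*z), still 0/0.
After 3 applications of L'Hôpital's rule the quotient is (-8*e^(-2*z))/(6); substituting z = 0 gives -4/3.

-4/3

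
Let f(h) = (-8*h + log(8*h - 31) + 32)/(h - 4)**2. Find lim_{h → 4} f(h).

-32

Direct substitution gives 0/0.
Apply L'Hôpital: lim (-8 + 8/(8*h - 31))/(2*h - 8), still 0/0.
After 2 applications of L'Hôpital's rule the quotient is (-64/(8*h - 31)^2)/(2); substituting h = 4 gives -32.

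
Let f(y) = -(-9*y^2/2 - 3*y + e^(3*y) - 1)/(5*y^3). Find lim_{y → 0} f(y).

Direct substitution gives 0/0.
Apply L'Hôpital: lim (-9*y + 3*e^(3*y) - 3)/(-15*y^2), still 0/0.
Apply L'Hôpital: lim (9*e^(3*y) - 9)/(-30*y), still 0/0.
After 3 applications of L'Hôpital's rule the quotient is (27*e^(3*y))/(-30); substituting y = 0 gives -9/10.

-9/10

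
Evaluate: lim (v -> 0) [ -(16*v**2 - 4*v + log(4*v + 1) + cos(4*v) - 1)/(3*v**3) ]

Substitution gives 0/0 (the numerator vanishes to order 3).
Expand each term to order v^3: the coefficient of v^3 in cos(4v) is 0 and in ln(1 + 4v) is 64/3.
Lower-order terms cancel with the polynomial part, so the numerator is (64/3)·v^3 + o(v^3), and the limit is (64/3)/(-3) = -64/9.

-64/9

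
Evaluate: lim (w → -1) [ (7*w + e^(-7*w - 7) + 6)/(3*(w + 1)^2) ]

Direct substitution gives 0/0.
Apply L'Hôpital: lim (7 - 7*e^(-7*w - 7))/(6*w + 6), still 0/0.
After 2 applications of L'Hôpital's rule the quotient is (49*e^(-7*w - 7))/(6); substituting w = -1 gives 49/6.

49/6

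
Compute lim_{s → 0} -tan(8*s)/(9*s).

-8/9

Substitution gives 0/0.
Since tan(u)/u → 1 as u → 0, tan(8s)/(8s) → 1 and the limit is 8/(-9) = -8/9.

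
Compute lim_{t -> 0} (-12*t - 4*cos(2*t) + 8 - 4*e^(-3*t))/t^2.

-10

Substitution gives 0/0; apply L'Hôpital's rule 2 times.
After differentiating numerator and denominator 2 times the quotient is (16*cos(2*t) - 36*e^(-3*t))/(2); at t = 0 this is -10.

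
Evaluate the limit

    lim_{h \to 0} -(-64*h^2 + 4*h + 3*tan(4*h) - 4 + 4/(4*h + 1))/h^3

Substitution gives 0/0 (the numerator vanishes to order 3).
Expand each term to order h^3: the coefficient of h^3 in 4·1/(1 + 4h) is -256 and in 3·tan(4h) is 64.
Lower-order terms cancel with the polynomial part, so the numerator is (-192)·h^3 + o(h^3), and the limit is (-192)/(-1) = 192.

192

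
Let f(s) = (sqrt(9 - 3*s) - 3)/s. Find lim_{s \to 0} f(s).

Substitution gives 0/0. Multiply numerator and denominator by the conjugate √(9 - 3s) + √9.
The numerator becomes (9 - 3s) − 9 = -3s, so the expression simplifies to -3/(√(9 - 3s) + √9).
Letting s → 0 gives -3/(2√9) = -1/2.

-1/2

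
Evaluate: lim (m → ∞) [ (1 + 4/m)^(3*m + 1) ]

e^(12)

The base → 1 and the exponent → ∞: a 1^∞ form.
Take logarithms: (3m + 1)·ln(1 + 4/m). Since ln(1+u) ~ u for small u, this behaves like (3m)·(4/m) → 12.
So the limit is e^(12).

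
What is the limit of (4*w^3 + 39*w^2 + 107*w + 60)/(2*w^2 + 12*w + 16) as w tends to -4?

Since w = -4 makes numerator and denominator zero, (w + 4) divides both.
Cancelling it gives (4*w^2 + 23*w + 15)/(2*w + 4); now plug in w = -4 to get 13/4.

13/4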